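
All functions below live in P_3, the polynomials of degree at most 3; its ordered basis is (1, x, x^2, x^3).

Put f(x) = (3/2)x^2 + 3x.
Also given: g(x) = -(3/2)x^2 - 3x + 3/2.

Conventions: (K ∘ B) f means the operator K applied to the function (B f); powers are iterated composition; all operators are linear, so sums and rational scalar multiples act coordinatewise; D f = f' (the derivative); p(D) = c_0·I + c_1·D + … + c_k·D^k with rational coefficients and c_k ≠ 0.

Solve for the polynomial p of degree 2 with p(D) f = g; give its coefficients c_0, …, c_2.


c_0 = -1, c_1 = 0, c_2 = 1/2

D^0 f = (3/2)x^2 + 3x
D^1 f = 3x + 3
D^2 f = 3
matching coefficients of g against c_0 f + c_1 Df + … from the top degree down determines the c_i
solution: c_0 = -1, c_1 = 0, c_2 = 1/2


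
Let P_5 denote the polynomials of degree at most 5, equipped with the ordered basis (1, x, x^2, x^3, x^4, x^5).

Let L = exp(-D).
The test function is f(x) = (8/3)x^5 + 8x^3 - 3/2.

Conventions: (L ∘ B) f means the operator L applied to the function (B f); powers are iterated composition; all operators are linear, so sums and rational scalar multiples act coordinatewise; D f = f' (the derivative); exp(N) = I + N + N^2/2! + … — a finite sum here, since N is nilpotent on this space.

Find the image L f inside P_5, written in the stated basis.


order-1 term: -(40/3)x^4 - 24x^2
order-2 term: (80/3)x^3 + 24x
order-3 term: -(80/3)x^2 - 8
order-4 term: (40/3)x
order-5 term: -8/3
the series for exp(-D) f terminates at order 5
exp(-D) f = (8/3)x^5 - (40/3)x^4 + (104/3)x^3 - (152/3)x^2 + (112/3)x - 73/6

the image equals g(x) = (8/3)x^5 - (40/3)x^4 + (104/3)x^3 - (152/3)x^2 + (112/3)x - 73/6


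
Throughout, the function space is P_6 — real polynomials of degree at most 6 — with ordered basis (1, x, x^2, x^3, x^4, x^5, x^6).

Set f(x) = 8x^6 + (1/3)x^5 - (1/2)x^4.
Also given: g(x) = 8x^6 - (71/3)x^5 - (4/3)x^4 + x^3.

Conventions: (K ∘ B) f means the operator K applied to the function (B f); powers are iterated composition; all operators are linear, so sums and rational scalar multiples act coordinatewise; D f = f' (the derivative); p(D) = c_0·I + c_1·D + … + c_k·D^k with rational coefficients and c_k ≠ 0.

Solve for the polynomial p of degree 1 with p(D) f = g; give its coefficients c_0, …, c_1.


c_0 = 1, c_1 = -1/2

D^0 f = 8x^6 + (1/3)x^5 - (1/2)x^4
D^1 f = 48x^5 + (5/3)x^4 - 2x^3
matching coefficients of g against c_0 f + c_1 Df + … from the top degree down determines the c_i
solution: c_0 = 1, c_1 = -1/2


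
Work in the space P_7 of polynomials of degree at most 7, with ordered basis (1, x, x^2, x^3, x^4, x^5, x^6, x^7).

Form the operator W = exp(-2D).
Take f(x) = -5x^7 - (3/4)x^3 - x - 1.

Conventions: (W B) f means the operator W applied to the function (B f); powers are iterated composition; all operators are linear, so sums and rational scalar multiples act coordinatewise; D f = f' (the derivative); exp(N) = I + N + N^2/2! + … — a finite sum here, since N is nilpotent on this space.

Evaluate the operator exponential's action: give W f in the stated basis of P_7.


order-1 term: 70x^6 + (9/2)x^2 + 2
order-2 term: -420x^5 - 9x
order-3 term: 1400x^4 + 6
order-4 term: -2800x^3
order-5 term: 3360x^2
order-6 term: -2240x
order-7 term: 640
the series for exp(-2D) f terminates at order 7
exp(-2D) f = -5x^7 + 70x^6 - 420x^5 + 1400x^4 - (11203/4)x^3 + (6729/2)x^2 - 2250x + 647

g(x) = -5x^7 + 70x^6 - 420x^5 + 1400x^4 - (11203/4)x^3 + (6729/2)x^2 - 2250x + 647


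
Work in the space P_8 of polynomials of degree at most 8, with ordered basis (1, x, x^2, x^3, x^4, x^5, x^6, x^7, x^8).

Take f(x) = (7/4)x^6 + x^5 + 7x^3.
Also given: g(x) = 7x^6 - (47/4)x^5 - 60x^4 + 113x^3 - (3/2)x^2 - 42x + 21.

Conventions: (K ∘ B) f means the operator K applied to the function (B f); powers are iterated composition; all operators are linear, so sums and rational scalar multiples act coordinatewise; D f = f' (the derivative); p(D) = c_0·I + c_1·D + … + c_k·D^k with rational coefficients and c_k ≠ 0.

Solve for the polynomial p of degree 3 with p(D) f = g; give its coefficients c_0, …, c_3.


p(D) = 4·I − (3/2)·D − D^2 + (1/2)·D^3, i.e. c_0 = 4, c_1 = -3/2, c_2 = -1, c_3 = 1/2

D^0 f = (7/4)x^6 + x^5 + 7x^3
D^1 f = (21/2)x^5 + 5x^4 + 21x^2
D^2 f = (105/2)x^4 + 20x^3 + 42x
D^3 f = 210x^3 + 60x^2 + 42
matching coefficients of g against c_0 f + c_1 Df + … from the top degree down determines the c_i
solution: c_0 = 4, c_1 = -3/2, c_2 = -1, c_3 = 1/2


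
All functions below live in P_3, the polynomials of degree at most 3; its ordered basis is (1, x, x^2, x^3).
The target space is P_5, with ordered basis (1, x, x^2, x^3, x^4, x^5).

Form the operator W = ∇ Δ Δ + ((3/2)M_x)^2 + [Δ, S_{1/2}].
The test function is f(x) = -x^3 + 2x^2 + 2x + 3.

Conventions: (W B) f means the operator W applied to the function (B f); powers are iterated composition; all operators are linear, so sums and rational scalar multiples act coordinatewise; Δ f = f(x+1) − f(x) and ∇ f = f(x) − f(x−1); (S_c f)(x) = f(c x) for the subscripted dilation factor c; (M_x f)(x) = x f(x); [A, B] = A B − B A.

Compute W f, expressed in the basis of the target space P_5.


the image equals g(x) = -(9/4)x^5 + (9/2)x^4 + (9/2)x^3 + (57/8)x^2 + (1/8)x - 61/8

Δ f = -3x^2 + x + 3
Δ Δ f = -6x - 2
∇ Δ Δ f = -6
M_x f = -x^4 + 2x^3 + 2x^2 + 3x
((3/2)M_x) f = -(3/2)x^4 + 3x^3 + 3x^2 + (9/2)x
M_x ((3/2)M_x) f = -(3/2)x^5 + 3x^4 + 3x^3 + (9/2)x^2
((3/2)M_x) ((3/2)M_x) f = -(9/4)x^5 + (9/2)x^4 + (9/2)x^3 + (27/4)x^2
S_{1/2} f = -(1/8)x^3 + (1/2)x^2 + x + 3
Δ S_{1/2} f = -(3/8)x^2 + (5/8)x + 11/8
Δ f = -3x^2 + x + 3
S_{1/2} Δ f = -(3/4)x^2 + (1/2)x + 3
[Δ, S_{1/2}] f = (3/8)x^2 + (1/8)x - 13/8
(∇ Δ Δ + ((3/2)M_x)^2 + [Δ, S_{1/2}]) f = -(9/4)x^5 + (9/2)x^4 + (9/2)x^3 + (57/8)x^2 + (1/8)x - 61/8


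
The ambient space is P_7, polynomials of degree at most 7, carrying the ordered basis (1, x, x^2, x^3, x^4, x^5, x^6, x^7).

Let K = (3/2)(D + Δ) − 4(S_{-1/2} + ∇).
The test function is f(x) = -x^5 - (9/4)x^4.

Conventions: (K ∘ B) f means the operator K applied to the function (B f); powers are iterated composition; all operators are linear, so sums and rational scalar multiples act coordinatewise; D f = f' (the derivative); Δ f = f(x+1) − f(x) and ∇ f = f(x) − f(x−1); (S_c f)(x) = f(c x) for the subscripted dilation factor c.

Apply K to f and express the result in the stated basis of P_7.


D f = -5x^4 - 9x^3
Δ f = -5x^4 - 19x^3 - (47/2)x^2 - 14x - 13/4
(D + Δ) f = -10x^4 - 28x^3 - (47/2)x^2 - 14x - 13/4
((3/2)(D + Δ)) f = -15x^4 - 42x^3 - (141/4)x^2 - 21x - 39/8
S_{-1/2} f = (1/32)x^5 - (9/64)x^4
∇ f = -5x^4 + x^3 + (7/2)x^2 - 4x + 5/4
(S_{-1/2} + ∇) f = (1/32)x^5 - (329/64)x^4 + x^3 + (7/2)x^2 - 4x + 5/4
(-4(S_{-1/2} + ∇)) f = -(1/8)x^5 + (329/16)x^4 - 4x^3 - 14x^2 + 16x - 5
((3/2)(D + Δ) − 4(S_{-1/2} + ∇)) f = -(1/8)x^5 + (89/16)x^4 - 46x^3 - (197/4)x^2 - 5x - 79/8

the image equals g(x) = -(1/8)x^5 + (89/16)x^4 - 46x^3 - (197/4)x^2 - 5x - 79/8


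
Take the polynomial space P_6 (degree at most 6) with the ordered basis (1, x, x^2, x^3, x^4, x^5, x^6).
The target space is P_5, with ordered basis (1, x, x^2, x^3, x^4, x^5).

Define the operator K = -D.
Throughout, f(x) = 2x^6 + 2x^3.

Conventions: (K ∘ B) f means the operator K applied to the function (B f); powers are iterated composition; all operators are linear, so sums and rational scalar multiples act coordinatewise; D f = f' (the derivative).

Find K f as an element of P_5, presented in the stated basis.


g(x) = -12x^5 - 6x^2

D f = 12x^5 + 6x^2
(-D) f = -12x^5 - 6x^2


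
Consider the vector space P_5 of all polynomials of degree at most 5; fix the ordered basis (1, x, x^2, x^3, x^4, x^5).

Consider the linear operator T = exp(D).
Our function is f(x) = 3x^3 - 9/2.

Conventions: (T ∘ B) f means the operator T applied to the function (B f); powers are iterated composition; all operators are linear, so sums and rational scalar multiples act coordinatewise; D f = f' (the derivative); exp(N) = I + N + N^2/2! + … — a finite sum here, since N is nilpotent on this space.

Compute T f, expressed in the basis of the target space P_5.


order-1 term: 9x^2
order-2 term: 9x
order-3 term: 3
the series for exp(D) f terminates at order 3
exp(D) f = 3x^3 + 9x^2 + 9x - 3/2

the image equals g(x) = 3x^3 + 9x^2 + 9x - 3/2


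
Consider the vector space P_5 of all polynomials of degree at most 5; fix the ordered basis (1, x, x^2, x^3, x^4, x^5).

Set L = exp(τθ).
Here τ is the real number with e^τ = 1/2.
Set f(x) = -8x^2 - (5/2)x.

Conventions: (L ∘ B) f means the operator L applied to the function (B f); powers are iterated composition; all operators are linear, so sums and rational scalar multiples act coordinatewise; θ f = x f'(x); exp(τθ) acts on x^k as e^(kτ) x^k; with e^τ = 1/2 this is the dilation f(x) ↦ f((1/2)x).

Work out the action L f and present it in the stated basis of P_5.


the result is g(x) = -2x^2 - (5/4)x

exp(τθ) x^k = e^(kτ) x^k; with e^τ = 1/2 this sends x^k to (1/2)^k x^k
x ↦ 1/2 x
x^2 ↦ 1/4 x^2
applying this coordinatewise to f: exp(τθ) f = -2x^2 - (5/4)x


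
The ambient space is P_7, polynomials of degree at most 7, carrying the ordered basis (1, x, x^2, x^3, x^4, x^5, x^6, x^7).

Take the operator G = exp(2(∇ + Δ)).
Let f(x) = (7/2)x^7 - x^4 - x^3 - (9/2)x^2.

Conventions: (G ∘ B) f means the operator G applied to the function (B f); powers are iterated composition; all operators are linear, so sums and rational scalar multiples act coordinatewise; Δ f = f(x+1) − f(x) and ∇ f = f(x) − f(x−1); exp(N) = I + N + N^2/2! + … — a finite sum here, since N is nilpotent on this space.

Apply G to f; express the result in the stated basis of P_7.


order-1 term: 98x^6 + 490x^4 - 16x^3 + 282x^2 - 52x + 10
order-2 term: 1176x^5 + 7840x^3 - 96x^2 + 6224x - 136
order-3 term: 7840x^4 + 47040x^2 - 256x + 20320
order-4 term: 31360x^3 + 125440x - 256
order-5 term: 75264x^2 + 125440
order-6 term: 100352x
order-7 term: 57344
the series for exp(2(∇ + Δ)) f terminates at order 7
exp(2(∇ + Δ)) f = (7/2)x^7 + 98x^6 + 1176x^5 + 8329x^4 + 39183x^3 + (244971/2)x^2 + 231708x + 202722

the image equals g(x) = (7/2)x^7 + 98x^6 + 1176x^5 + 8329x^4 + 39183x^3 + (244971/2)x^2 + 231708x + 202722


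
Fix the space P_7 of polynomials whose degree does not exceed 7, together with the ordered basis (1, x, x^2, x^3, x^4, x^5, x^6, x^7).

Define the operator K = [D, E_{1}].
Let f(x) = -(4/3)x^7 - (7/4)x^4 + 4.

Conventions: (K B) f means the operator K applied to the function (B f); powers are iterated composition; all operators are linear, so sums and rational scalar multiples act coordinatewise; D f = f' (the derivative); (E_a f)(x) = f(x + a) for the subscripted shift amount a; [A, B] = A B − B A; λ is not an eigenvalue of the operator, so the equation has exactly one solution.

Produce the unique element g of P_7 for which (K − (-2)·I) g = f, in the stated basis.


write g with unknown coordinates in the stated basis and equate coefficients in (K − (-2)·I) g = f
solving from the highest basis element down gives g = -(2/3)x^7 - (7/8)x^4 + 2
check: K g = 0
so K g − (-2)·g = -(4/3)x^7 - (7/4)x^4 + 4 = f ✓

g(x) = -(2/3)x^7 - (7/8)x^4 + 2


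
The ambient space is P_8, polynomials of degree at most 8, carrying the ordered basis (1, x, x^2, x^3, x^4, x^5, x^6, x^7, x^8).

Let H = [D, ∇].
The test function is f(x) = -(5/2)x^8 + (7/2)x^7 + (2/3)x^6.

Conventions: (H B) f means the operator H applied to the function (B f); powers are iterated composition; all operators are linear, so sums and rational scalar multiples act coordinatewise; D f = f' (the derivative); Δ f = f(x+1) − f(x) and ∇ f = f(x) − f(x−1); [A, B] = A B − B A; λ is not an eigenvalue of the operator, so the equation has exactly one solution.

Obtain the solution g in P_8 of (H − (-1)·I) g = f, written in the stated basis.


write g with unknown coordinates in the stated basis and equate coefficients in (H − (-1)·I) g = f
solving from the highest basis element down gives g = -(5/2)x^8 + (7/2)x^7 + (2/3)x^6
check: H g = 0
so H g − (-1)·g = -(5/2)x^8 + (7/2)x^7 + (2/3)x^6 = f ✓

the result is g(x) = -(5/2)x^8 + (7/2)x^7 + (2/3)x^6


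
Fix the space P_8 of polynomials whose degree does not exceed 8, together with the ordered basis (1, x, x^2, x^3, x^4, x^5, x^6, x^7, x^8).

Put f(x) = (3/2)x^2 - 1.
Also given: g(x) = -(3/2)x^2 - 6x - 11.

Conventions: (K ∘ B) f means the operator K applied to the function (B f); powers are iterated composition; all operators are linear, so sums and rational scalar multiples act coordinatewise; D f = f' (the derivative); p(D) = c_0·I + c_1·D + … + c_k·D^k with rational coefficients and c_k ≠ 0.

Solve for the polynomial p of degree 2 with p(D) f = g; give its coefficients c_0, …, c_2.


p(D) = -I − 2·D − 4·D^2, i.e. c_0 = -1, c_1 = -2, c_2 = -4

D^0 f = (3/2)x^2 - 1
D^1 f = 3x
D^2 f = 3
matching coefficients of g against c_0 f + c_1 Df + … from the top degree down determines the c_i
solution: c_0 = -1, c_1 = -2, c_2 = -4


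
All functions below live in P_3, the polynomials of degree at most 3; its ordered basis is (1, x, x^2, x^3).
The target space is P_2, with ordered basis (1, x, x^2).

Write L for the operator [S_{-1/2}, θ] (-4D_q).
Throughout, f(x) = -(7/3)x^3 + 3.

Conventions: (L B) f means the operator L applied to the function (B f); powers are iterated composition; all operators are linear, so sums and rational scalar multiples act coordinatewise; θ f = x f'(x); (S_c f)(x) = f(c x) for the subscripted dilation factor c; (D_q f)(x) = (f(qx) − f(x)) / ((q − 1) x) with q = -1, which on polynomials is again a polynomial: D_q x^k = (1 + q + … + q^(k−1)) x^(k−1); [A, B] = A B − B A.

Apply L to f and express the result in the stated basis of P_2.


D_q f = -(7/3)x^2
(-4D_q) f = (28/3)x^2
θ (-4D_q) f = (56/3)x^2
S_{-1/2} θ (-4D_q) f = (14/3)x^2
S_{-1/2} (-4D_q) f = (7/3)x^2
θ S_{-1/2} (-4D_q) f = (14/3)x^2
[S_{-1/2}, θ] (-4D_q) f = 0

the result is g(x) = 0


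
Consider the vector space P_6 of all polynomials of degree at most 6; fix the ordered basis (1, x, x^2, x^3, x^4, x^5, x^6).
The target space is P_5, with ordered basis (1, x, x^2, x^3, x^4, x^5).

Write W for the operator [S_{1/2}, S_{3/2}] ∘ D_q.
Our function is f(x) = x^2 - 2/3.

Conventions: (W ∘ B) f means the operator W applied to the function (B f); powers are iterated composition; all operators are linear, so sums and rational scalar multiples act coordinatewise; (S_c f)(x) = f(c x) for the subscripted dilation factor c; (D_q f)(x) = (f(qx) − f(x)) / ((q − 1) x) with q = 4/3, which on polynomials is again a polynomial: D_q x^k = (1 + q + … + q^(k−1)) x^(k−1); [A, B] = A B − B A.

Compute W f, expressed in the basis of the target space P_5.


D_q f = (7/3)x
S_{3/2} D_q f = (7/2)x
S_{1/2} S_{3/2} D_q f = (7/4)x
S_{1/2} D_q f = (7/6)x
S_{3/2} S_{1/2} D_q f = (7/4)x
[S_{1/2}, S_{3/2}] D_q f = 0

the result is g(x) = 0


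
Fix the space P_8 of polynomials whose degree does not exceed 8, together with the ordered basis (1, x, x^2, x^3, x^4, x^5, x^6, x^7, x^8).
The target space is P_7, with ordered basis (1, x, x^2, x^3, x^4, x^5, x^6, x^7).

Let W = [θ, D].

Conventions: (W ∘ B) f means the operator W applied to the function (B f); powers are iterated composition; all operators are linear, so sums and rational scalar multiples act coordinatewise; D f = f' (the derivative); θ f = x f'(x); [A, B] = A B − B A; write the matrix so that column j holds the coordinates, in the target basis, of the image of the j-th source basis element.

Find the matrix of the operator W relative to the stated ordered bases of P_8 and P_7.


image of 1: 0
image of x: -1
image of x^2: -2x
image of x^3: -3x^2
image of x^4: -4x^3
image of x^5: -5x^4
image of x^6: -6x^5
image of x^7: -7x^6
image of x^8: -8x^7
each image's coordinates form column j of the matrix

the matrix is [[0, -1, 0, 0, 0, 0, 0, 0, 0]; [0, 0, -2, 0, 0, 0, 0, 0, 0]; [0, 0, 0, -3, 0, 0, 0, 0, 0]; [0, 0, 0, 0, -4, 0, 0, 0, 0]; [0, 0, 0, 0, 0, -5, 0, 0, 0]; [0, 0, 0, 0, 0, 0, -6, 0, 0]; [0, 0, 0, 0, 0, 0, 0, -7, 0]; [0, 0, 0, 0, 0, 0, 0, 0, -8]] (rows listed top to bottom)


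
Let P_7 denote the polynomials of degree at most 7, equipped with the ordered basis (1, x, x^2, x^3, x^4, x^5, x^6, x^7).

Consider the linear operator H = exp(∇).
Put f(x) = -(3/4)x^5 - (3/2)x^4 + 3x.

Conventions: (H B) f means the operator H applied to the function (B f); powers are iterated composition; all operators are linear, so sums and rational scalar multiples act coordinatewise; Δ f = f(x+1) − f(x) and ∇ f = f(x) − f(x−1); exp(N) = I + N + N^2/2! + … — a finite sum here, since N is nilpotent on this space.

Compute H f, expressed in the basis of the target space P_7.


order-1 term: -(15/4)x^4 + (3/2)x^3 + (3/2)x^2 - (9/4)x + 15/4
order-2 term: -(15/2)x^3 + (27/2)x^2 - (33/4)x + 3/4
order-3 term: -(15/2)x^2 + (33/2)x - 39/4
order-4 term: -(15/4)x + 6
order-5 term: -3/4
the series for exp(∇) f terminates at order 5
exp(∇) f = -(3/4)x^5 - (21/4)x^4 - 6x^3 + (15/2)x^2 + (21/4)x

the image equals g(x) = -(3/4)x^5 - (21/4)x^4 - 6x^3 + (15/2)x^2 + (21/4)x


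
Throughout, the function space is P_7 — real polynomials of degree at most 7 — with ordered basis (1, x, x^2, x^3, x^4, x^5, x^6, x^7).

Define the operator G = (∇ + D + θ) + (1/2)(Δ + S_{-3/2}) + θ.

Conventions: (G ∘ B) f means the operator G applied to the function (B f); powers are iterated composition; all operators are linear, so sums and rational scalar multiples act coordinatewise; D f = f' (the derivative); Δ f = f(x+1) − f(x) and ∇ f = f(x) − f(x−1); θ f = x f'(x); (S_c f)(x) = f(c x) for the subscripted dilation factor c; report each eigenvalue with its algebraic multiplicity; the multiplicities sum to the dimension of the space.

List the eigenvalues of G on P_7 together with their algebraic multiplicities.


λ = 1/2 (multiplicity 1), λ = 5/4 (multiplicity 1), λ = 69/16 (multiplicity 1), λ = 41/8 (multiplicity 1), λ = 1397/256 (multiplicity 1), λ = 397/64 (multiplicity 1), λ = 337/32 (multiplicity 1), λ = 2265/128 (multiplicity 1)

image of 1: 1/2
image of x: (5/4)x + 5/2
image of x^2: (41/8)x^2 + 5x - 1/2
image of x^3: (69/16)x^3 + (15/2)x^2 - (3/2)x + 3/2
image of x^4: (337/32)x^4 + 10x^3 - 3x^2 + 6x - 1/2
image of x^5: (397/64)x^5 + (25/2)x^4 - 5x^3 + 15x^2 - (5/2)x + 3/2
image of x^6: (2265/128)x^6 + 15x^5 - (15/2)x^4 + 30x^3 - (15/2)x^2 + 9x - 1/2
image of x^7: (1397/256)x^7 + (35/2)x^6 - (21/2)x^5 + (105/2)x^4 - (35/2)x^3 + (63/2)x^2 - (7/2)x + 3/2
the matrix is upper triangular; its diagonal is (1/2, 5/4, 41/8, 69/16, 337/32, 397/64, 2265/128, 1397/256)
for a triangular matrix the eigenvalues are the diagonal entries, with algebraic multiplicity their repetition count


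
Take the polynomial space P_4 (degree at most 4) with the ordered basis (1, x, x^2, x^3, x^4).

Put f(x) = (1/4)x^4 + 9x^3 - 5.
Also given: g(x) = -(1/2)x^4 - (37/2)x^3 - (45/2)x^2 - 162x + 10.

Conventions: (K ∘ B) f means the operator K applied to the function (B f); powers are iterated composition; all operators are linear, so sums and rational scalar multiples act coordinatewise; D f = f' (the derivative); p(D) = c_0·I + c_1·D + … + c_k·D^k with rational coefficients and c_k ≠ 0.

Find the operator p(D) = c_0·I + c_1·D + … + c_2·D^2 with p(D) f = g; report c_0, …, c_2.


p(D) = -2·I − (1/2)·D − 3·D^2, i.e. c_0 = -2, c_1 = -1/2, c_2 = -3

D^0 f = (1/4)x^4 + 9x^3 - 5
D^1 f = x^3 + 27x^2
D^2 f = 3x^2 + 54x
matching coefficients of g against c_0 f + c_1 Df + … from the top degree down determines the c_i
solution: c_0 = -2, c_1 = -1/2, c_2 = -3


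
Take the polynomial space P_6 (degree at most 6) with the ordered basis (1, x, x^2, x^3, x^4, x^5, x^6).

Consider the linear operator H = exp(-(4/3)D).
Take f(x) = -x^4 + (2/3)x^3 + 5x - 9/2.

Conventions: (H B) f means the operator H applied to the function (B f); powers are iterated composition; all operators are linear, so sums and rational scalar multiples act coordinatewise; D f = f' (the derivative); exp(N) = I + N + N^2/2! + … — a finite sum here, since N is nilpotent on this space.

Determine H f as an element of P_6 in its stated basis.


the image equals g(x) = -x^4 + 6x^3 - (40/3)x^2 + (487/27)x - 859/54

order-1 term: (16/3)x^3 - (8/3)x^2 - 20/3
order-2 term: -(32/3)x^2 + (32/9)x
order-3 term: (256/27)x - 128/81
order-4 term: -256/81
the series for exp(-(4/3)D) f terminates at order 4
exp(-(4/3)D) f = -x^4 + 6x^3 - (40/3)x^2 + (487/27)x - 859/54


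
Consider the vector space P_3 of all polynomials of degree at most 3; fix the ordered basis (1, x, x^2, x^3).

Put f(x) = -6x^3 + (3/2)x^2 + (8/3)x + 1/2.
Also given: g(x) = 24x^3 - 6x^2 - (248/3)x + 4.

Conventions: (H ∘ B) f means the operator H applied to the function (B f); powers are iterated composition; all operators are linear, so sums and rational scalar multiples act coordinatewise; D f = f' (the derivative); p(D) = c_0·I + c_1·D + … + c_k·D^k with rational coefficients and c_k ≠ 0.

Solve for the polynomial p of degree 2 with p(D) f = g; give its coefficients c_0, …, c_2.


D^0 f = -6x^3 + (3/2)x^2 + (8/3)x + 1/2
D^1 f = -18x^2 + 3x + 8/3
D^2 f = -36x + 3
matching coefficients of g against c_0 f + c_1 Df + … from the top degree down determines the c_i
solution: c_0 = -4, c_1 = 0, c_2 = 2

p(D) = -4·I + 2·D^2, i.e. c_0 = -4, c_1 = 0, c_2 = 2


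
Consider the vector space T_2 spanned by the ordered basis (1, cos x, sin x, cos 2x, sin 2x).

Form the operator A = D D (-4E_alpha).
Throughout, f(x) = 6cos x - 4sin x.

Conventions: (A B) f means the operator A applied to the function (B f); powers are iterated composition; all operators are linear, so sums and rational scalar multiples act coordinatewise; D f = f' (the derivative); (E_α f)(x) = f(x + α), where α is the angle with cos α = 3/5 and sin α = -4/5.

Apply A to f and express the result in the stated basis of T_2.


E_alpha f = (34/5)cos x + (12/5)sin x
(-4E_alpha) f = -(136/5)cos x - (48/5)sin x
D (-4E_alpha) f = -(48/5)cos x + (136/5)sin x
D D (-4E_alpha) f = (136/5)cos x + (48/5)sin x

g(x) = (136/5)cos x + (48/5)sin x


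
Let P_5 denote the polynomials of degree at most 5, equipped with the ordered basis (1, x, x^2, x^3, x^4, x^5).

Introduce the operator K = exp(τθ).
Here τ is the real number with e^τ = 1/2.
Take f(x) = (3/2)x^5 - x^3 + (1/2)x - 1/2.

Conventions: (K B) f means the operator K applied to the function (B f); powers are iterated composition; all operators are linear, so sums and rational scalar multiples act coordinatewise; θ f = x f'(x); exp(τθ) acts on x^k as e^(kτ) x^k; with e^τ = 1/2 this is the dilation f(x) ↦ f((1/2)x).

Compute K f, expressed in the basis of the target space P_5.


exp(τθ) x^k = e^(kτ) x^k; with e^τ = 1/2 this sends x^k to (1/2)^k x^k
x ↦ 1/2 x
x^3 ↦ 1/8 x^3
x^5 ↦ 1/32 x^5
applying this coordinatewise to f: exp(τθ) f = (3/64)x^5 - (1/8)x^3 + (1/4)x - 1/2

the image equals g(x) = (3/64)x^5 - (1/8)x^3 + (1/4)x - 1/2


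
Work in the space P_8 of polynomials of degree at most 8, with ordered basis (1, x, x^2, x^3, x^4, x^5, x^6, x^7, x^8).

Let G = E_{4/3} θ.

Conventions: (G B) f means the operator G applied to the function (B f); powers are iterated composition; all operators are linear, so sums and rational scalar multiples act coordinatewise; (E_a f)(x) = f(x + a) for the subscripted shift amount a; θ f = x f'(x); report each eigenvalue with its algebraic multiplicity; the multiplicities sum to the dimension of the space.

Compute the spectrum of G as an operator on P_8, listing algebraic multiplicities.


λ = 0 (multiplicity 1), λ = 1 (multiplicity 1), λ = 2 (multiplicity 1), λ = 3 (multiplicity 1), λ = 4 (multiplicity 1), λ = 5 (multiplicity 1), λ = 6 (multiplicity 1), λ = 7 (multiplicity 1), λ = 8 (multiplicity 1)

image of 1: 0
image of x: x + 4/3
image of x^2: 2x^2 + (16/3)x + 32/9
image of x^3: 3x^3 + 12x^2 + 16x + 64/9
image of x^4: 4x^4 + (64/3)x^3 + (128/3)x^2 + (1024/27)x + 1024/81
image of x^5: 5x^5 + (100/3)x^4 + (800/9)x^3 + (3200/27)x^2 + (6400/81)x + 5120/243
image of x^6: 6x^6 + 48x^5 + 160x^4 + (2560/9)x^3 + (2560/9)x^2 + (4096/27)x + 8192/243
image of x^7: 7x^7 + (196/3)x^6 + (784/3)x^5 + (15680/27)x^4 + (62720/81)x^3 + (50176/81)x^2 + (200704/729)x + 114688/2187
image of x^8: 8x^8 + (256/3)x^7 + (3584/9)x^6 + (28672/27)x^5 + (143360/81)x^4 + (458752/243)x^3 + (917504/729)x^2 + (1048576/2187)x + 524288/6561
the matrix is upper triangular; its diagonal is (0, 1, 2, 3, 4, 5, 6, 7, 8)
for a triangular matrix the eigenvalues are the diagonal entries, with algebraic multiplicity their repetition count


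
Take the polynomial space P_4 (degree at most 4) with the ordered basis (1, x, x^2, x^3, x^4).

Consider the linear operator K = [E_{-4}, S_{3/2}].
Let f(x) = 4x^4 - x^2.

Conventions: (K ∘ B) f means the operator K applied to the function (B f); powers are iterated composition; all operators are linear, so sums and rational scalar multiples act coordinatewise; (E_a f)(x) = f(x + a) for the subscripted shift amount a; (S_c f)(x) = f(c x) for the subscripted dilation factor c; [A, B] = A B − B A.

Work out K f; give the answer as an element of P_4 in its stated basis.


S_{3/2} f = (81/4)x^4 - (9/4)x^2
E_{-4} S_{3/2} f = (81/4)x^4 - 324x^3 + (7767/4)x^2 - 5166x + 5148
E_{-4} f = 4x^4 - 64x^3 + 383x^2 - 1016x + 1008
S_{3/2} E_{-4} f = (81/4)x^4 - 216x^3 + (3447/4)x^2 - 1524x + 1008
[E_{-4}, S_{3/2}] f = -108x^3 + 1080x^2 - 3642x + 4140

the result is g(x) = -108x^3 + 1080x^2 - 3642x + 4140


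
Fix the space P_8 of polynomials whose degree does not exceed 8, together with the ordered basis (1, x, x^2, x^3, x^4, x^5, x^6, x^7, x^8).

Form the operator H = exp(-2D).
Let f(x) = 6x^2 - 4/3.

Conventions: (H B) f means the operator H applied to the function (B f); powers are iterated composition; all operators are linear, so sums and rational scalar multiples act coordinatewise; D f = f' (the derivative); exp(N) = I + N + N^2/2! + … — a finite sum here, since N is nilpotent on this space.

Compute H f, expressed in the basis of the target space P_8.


order-1 term: -24x
order-2 term: 24
the series for exp(-2D) f terminates at order 2
exp(-2D) f = 6x^2 - 24x + 68/3

the image equals g(x) = 6x^2 - 24x + 68/3


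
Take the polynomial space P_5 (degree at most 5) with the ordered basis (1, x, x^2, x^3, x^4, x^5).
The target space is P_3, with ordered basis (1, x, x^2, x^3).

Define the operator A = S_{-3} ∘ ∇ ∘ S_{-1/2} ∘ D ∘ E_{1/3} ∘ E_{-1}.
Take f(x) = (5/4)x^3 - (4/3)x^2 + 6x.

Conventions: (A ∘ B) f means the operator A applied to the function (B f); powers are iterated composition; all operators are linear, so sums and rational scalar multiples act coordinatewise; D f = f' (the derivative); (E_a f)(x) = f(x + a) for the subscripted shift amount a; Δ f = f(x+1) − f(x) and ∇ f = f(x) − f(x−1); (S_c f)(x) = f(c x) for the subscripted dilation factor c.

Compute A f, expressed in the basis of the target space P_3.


the result is g(x) = -(45/8)x + 139/48

E_{-1} f = (5/4)x^3 - (61/12)x^2 + (149/12)x - 103/12
E_{1/3} E_{-1} f = (5/4)x^3 - (23/6)x^2 + (85/9)x - 134/27
D E_{1/3} E_{-1} f = (15/4)x^2 - (23/3)x + 85/9
S_{-1/2} D E_{1/3} E_{-1} f = (15/16)x^2 + (23/6)x + 85/9
∇ (S_{-1/2} ∘ D ∘ E_{1/3} ∘ E_{-1}) f = (15/8)x + 139/48
S_{-3} ∇ (S_{-1/2} ∘ D ∘ E_{1/3} ∘ E_{-1}) f = -(45/8)x + 139/48


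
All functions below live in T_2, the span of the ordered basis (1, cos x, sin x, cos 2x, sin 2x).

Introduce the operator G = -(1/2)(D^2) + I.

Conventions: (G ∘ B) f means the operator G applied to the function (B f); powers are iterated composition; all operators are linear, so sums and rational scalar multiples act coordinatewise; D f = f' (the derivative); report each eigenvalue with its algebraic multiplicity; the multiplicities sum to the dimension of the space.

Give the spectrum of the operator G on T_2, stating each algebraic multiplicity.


image of 1: 1
image of cos x: (3/2)cos x
image of sin x: (3/2)sin x
image of cos 2x: 3cos 2x
image of sin 2x: 3sin 2x
the matrix is diagonal; its diagonal is (1, 3/2, 3/2, 3, 3)
for a triangular matrix the eigenvalues are the diagonal entries, with algebraic multiplicity their repetition count

λ = 1 (multiplicity 1), λ = 3/2 (multiplicity 2), λ = 3 (multiplicity 2)


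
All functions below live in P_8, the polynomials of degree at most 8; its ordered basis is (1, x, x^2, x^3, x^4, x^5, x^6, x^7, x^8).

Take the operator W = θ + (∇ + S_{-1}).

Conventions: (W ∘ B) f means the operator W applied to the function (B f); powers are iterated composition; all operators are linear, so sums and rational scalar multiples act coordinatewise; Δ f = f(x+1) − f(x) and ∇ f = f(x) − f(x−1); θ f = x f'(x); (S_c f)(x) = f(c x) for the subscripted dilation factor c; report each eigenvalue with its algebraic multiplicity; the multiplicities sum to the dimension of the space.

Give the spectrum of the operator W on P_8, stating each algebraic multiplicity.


image of 1: 1
image of x: 1
image of x^2: 3x^2 + 2x - 1
image of x^3: 2x^3 + 3x^2 - 3x + 1
image of x^4: 5x^4 + 4x^3 - 6x^2 + 4x - 1
image of x^5: 4x^5 + 5x^4 - 10x^3 + 10x^2 - 5x + 1
image of x^6: 7x^6 + 6x^5 - 15x^4 + 20x^3 - 15x^2 + 6x - 1
image of x^7: 6x^7 + 7x^6 - 21x^5 + 35x^4 - 35x^3 + 21x^2 - 7x + 1
image of x^8: 9x^8 + 8x^7 - 28x^6 + 56x^5 - 70x^4 + 56x^3 - 28x^2 + 8x - 1
the matrix is upper triangular; its diagonal is (1, 0, 3, 2, 5, 4, 7, 6, 9)
for a triangular matrix the eigenvalues are the diagonal entries, with algebraic multiplicity their repetition count

λ = 0 (multiplicity 1), λ = 1 (multiplicity 1), λ = 2 (multiplicity 1), λ = 3 (multiplicity 1), λ = 4 (multiplicity 1), λ = 5 (multiplicity 1), λ = 6 (multiplicity 1), λ = 7 (multiplicity 1), λ = 9 (multiplicity 1)


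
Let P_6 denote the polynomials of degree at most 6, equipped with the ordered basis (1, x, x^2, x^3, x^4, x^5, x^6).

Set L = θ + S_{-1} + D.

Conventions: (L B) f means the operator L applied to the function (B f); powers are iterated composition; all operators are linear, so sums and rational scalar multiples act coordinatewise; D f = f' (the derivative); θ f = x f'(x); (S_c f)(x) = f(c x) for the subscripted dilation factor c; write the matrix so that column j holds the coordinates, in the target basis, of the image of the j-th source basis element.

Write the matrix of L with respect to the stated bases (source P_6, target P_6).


image of 1: 1
image of x: 1
image of x^2: 3x^2 + 2x
image of x^3: 2x^3 + 3x^2
image of x^4: 5x^4 + 4x^3
image of x^5: 4x^5 + 5x^4
image of x^6: 7x^6 + 6x^5
each image's coordinates form column j of the matrix

the matrix is [[1, 1, 0, 0, 0, 0, 0]; [0, 0, 2, 0, 0, 0, 0]; [0, 0, 3, 3, 0, 0, 0]; [0, 0, 0, 2, 4, 0, 0]; [0, 0, 0, 0, 5, 5, 0]; [0, 0, 0, 0, 0, 4, 6]; [0, 0, 0, 0, 0, 0, 7]] (rows listed top to bottom)


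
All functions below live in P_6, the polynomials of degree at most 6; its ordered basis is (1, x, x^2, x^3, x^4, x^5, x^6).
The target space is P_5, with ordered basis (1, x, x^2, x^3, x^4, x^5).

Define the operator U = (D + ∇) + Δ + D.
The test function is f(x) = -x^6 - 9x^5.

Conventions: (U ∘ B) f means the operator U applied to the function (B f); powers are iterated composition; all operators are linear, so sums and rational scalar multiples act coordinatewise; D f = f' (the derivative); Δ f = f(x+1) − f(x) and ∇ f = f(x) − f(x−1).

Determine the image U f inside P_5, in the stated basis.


g(x) = -24x^5 - 180x^4 - 40x^3 - 180x^2 - 12x - 18

D f = -6x^5 - 45x^4
∇ f = -6x^5 - 30x^4 + 70x^3 - 75x^2 + 39x - 8
(D + ∇) f = -12x^5 - 75x^4 + 70x^3 - 75x^2 + 39x - 8
Δ f = -6x^5 - 60x^4 - 110x^3 - 105x^2 - 51x - 10
D f = -6x^5 - 45x^4
((D + ∇) + Δ + D) f = -24x^5 - 180x^4 - 40x^3 - 180x^2 - 12x - 18


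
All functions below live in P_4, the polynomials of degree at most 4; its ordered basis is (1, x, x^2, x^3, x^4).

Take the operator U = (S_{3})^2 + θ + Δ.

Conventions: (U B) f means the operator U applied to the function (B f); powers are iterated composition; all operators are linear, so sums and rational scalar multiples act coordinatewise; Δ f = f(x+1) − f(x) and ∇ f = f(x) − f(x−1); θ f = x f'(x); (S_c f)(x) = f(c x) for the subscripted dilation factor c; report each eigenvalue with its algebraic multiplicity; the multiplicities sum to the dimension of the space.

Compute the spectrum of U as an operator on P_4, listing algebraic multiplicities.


image of 1: 1
image of x: 10x + 1
image of x^2: 83x^2 + 2x + 1
image of x^3: 732x^3 + 3x^2 + 3x + 1
image of x^4: 6565x^4 + 4x^3 + 6x^2 + 4x + 1
the matrix is upper triangular; its diagonal is (1, 10, 83, 732, 6565)
for a triangular matrix the eigenvalues are the diagonal entries, with algebraic multiplicity their repetition count

λ = 1 (multiplicity 1), λ = 10 (multiplicity 1), λ = 83 (multiplicity 1), λ = 732 (multiplicity 1), λ = 6565 (multiplicity 1)


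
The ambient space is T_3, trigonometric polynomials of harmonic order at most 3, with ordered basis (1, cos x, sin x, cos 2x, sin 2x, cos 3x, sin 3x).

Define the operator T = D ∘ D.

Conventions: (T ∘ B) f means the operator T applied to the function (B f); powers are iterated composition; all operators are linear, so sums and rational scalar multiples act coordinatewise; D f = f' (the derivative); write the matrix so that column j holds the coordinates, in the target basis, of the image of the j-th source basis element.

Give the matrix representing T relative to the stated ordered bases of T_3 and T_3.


image of 1: 0
image of cos x: -cos x
image of sin x: -sin x
image of cos 2x: -4cos 2x
image of sin 2x: -4sin 2x
image of cos 3x: -9cos 3x
image of sin 3x: -9sin 3x
each image's coordinates form column j of the matrix

the matrix is [[0, 0, 0, 0, 0, 0, 0]; [0, -1, 0, 0, 0, 0, 0]; [0, 0, -1, 0, 0, 0, 0]; [0, 0, 0, -4, 0, 0, 0]; [0, 0, 0, 0, -4, 0, 0]; [0, 0, 0, 0, 0, -9, 0]; [0, 0, 0, 0, 0, 0, -9]] (rows listed top to bottom)


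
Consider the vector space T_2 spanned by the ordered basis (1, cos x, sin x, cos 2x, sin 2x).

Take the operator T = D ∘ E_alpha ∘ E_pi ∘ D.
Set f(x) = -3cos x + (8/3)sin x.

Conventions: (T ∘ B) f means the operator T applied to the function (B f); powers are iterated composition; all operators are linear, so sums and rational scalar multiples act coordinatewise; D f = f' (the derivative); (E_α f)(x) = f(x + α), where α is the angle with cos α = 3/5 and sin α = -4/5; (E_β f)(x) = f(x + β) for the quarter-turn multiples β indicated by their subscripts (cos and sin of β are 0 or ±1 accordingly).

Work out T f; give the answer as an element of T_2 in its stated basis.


the result is g(x) = -(59/15)cos x - (4/5)sin x

D f = (8/3)cos x + 3sin x
E_pi D f = -(8/3)cos x - 3sin x
E_alpha E_pi D f = (4/5)cos x - (59/15)sin x
D (E_alpha ∘ E_pi ∘ D) f = -(59/15)cos x - (4/5)sin x


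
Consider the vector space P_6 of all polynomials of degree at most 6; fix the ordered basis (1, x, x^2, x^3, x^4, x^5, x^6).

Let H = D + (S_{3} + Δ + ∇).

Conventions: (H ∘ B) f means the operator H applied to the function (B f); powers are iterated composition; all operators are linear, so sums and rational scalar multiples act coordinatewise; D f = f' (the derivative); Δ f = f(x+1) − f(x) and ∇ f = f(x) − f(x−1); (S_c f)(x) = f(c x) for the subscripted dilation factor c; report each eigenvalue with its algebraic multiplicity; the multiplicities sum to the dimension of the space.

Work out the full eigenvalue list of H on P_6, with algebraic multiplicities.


λ = 1 (multiplicity 1), λ = 3 (multiplicity 1), λ = 9 (multiplicity 1), λ = 27 (multiplicity 1), λ = 81 (multiplicity 1), λ = 243 (multiplicity 1), λ = 729 (multiplicity 1)

image of 1: 1
image of x: 3x + 3
image of x^2: 9x^2 + 6x
image of x^3: 27x^3 + 9x^2 + 2
image of x^4: 81x^4 + 12x^3 + 8x
image of x^5: 243x^5 + 15x^4 + 20x^2 + 2
image of x^6: 729x^6 + 18x^5 + 40x^3 + 12x
the matrix is upper triangular; its diagonal is (1, 3, 9, 27, 81, 243, 729)
for a triangular matrix the eigenvalues are the diagonal entries, with algebraic multiplicity their repetition count


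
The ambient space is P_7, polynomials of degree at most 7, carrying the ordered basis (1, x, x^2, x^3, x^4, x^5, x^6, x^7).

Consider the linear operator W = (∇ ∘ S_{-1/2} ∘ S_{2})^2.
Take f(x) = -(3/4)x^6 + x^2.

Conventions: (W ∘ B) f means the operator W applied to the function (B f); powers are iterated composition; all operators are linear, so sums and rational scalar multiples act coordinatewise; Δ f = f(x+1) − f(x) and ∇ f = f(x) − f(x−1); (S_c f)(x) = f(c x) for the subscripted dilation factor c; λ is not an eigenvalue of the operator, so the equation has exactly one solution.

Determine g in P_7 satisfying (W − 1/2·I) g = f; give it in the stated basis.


g(x) = (3/2)x^6 - 90x^4 + 2068x^2 - 7918

write g with unknown coordinates in the stated basis and equate coefficients in (W − 1/2·I) g = f
solving from the highest basis element down gives g = (3/2)x^6 - 90x^4 + 2068x^2 - 7918
check: W g = -45x^4 + 1035x^2 - 3959
so W g − 1/2·g = -(3/4)x^6 + x^2 = f ✓


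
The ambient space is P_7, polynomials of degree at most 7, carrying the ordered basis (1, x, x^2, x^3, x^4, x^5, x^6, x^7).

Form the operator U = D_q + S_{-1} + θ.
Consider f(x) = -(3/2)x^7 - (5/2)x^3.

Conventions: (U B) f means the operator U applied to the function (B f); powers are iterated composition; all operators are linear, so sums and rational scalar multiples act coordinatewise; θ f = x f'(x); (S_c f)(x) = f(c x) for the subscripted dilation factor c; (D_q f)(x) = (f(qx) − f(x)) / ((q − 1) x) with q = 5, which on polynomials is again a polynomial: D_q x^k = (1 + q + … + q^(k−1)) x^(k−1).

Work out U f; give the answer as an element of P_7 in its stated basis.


D_q f = -(58593/2)x^6 - (155/2)x^2
S_{-1} f = (3/2)x^7 + (5/2)x^3
θ f = -(21/2)x^7 - (15/2)x^3
(D_q + S_{-1} + θ) f = -9x^7 - (58593/2)x^6 - 5x^3 - (155/2)x^2

the result is g(x) = -9x^7 - (58593/2)x^6 - 5x^3 - (155/2)x^2


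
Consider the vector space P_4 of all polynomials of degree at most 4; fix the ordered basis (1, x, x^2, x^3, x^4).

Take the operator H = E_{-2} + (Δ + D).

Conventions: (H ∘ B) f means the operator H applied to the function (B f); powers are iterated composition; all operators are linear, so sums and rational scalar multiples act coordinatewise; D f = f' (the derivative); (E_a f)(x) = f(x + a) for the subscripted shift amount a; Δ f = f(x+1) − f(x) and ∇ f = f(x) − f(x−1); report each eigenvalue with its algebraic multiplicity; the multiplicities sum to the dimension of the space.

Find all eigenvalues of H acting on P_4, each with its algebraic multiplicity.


λ = 1 (multiplicity 5)

image of 1: 1
image of x: x
image of x^2: x^2 + 5
image of x^3: x^3 + 15x - 7
image of x^4: x^4 + 30x^2 - 28x + 17
the matrix is upper triangular; its diagonal is (1, 1, 1, 1, 1)
for a triangular matrix the eigenvalues are the diagonal entries, with algebraic multiplicity their repetition count


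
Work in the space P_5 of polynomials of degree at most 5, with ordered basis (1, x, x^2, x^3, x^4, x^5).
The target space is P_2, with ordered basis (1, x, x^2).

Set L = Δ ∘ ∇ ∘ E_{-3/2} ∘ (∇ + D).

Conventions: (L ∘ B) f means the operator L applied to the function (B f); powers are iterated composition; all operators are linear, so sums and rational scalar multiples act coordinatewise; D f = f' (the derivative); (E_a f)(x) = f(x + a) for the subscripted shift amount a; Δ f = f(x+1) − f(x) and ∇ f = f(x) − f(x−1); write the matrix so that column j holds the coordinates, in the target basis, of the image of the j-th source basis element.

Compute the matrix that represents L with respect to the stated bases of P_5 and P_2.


the matrix is [[0, 0, 0, 12, -84, 400]; [0, 0, 0, 0, 48, -420]; [0, 0, 0, 0, 0, 120]] (rows listed top to bottom)

image of 1: 0
image of x: 0
image of x^2: 0
image of x^3: 12
image of x^4: 48x - 84
image of x^5: 120x^2 - 420x + 400
each image's coordinates form column j of the matrix
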